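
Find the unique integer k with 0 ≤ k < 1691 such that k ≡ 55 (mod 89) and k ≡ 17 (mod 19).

89⁻¹ mod 19: 89*3 ≡ 1 (mod 19), so 89⁻¹ ≡ 3.
k = 55 + 89*((17 − 55)*3 mod 19) = 55 + 89*0 = 55.
Check: 55 mod 89 = 55, 55 mod 19 = 17. ✓

55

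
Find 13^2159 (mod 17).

2159 in binary is 100001101111, i.e. 2159 = 2048 + 64 + 32 + 8 + 4 + 2 + 1.
13^1 ≡ 13 (mod 17)
13^2 ≡ 13^2 = 169 ≡ 16 (mod 17)
13^4 ≡ 16^2 = 256 ≡ 1 (mod 17)
13^8 ≡ 1^2 = 1 (mod 17)
13^16 ≡ 1^2 = 1 (mod 17)
13^32 ≡ 1^2 = 1 (mod 17)
13^64 ≡ 1^2 = 1 (mod 17)
13^128 ≡ 1^2 = 1 (mod 17)
13^256 ≡ 1^2 = 1 (mod 17)
13^512 ≡ 1^2 = 1 (mod 17)
13^1024 ≡ 1^2 = 1 (mod 17)
13^2048 ≡ 1^2 = 1 (mod 17)
13^2159 = 13^2048 * 13^64 * 13^32 * 13^8 * 13^4 * 13^2 * 13^1 ≡ 1 * 1 * 1 * 1 * 1 * 16 * 13 (mod 17).
Accumulate the product:
1 * 1 = 1
1 * 1 = 1
1 * 1 = 1
1 * 1 = 1
1 * 16 = 16
16 * 13 = 208 ≡ 4

4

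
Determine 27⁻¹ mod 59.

35

59 = 2*27 + 5
27 = 5*5 + 2
5 = 2*2 + 1
2 = 2*1 + 0
gcd(27, 59) = 1, so the inverse exists.
Bézout: 1 = 11*59 − 24*27.
So 27⁻¹ ≡ −24 ≡ 35 (mod 59).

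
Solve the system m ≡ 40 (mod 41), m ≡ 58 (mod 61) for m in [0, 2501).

2254

41⁻¹ mod 61: 41×3 ≡ 1 (mod 61), so 41⁻¹ ≡ 3.
m = 40 + 41×((58 − 40)×3 mod 61) = 40 + 41×54 = 2254.
Check: 2254 mod 41 = 40, 2254 mod 61 = 58. ✓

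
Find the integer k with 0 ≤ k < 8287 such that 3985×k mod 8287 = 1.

8104

Apply the Euclidean algorithm and back-substitute:
8287 = 2·3985 + 317
3985 = 12·317 + 181
317 = 1·181 + 136
181 = 1·136 + 45
136 = 3·45 + 1
45 = 45·1 + 0
gcd(3985, 8287) = 1, so the inverse exists.
Back-substitute for 1:
1 = 1·136 − 3·45
  = −3·181 + 4·136
  = 4·317 − 7·181
  = −7·3985 + 88·317
  = 88·8287 − 183·3985
So 3985⁻¹ ≡ −183 ≡ 8104 (mod 8287).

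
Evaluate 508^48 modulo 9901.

549

48 in binary is 110000, i.e. 48 = 32 + 16.
508^1 ≡ 508 (mod 9901)
508^2 ≡ 508^2 = 258064 ≡ 638 (mod 9901)
508^4 ≡ 638^2 = 407044 ≡ 1103 (mod 9901)
508^8 ≡ 1103^2 = 1216609 ≡ 8687 (mod 9901)
508^16 ≡ 8687^2 = 75463969 ≡ 8448 (mod 9901)
508^32 ≡ 8448^2 = 71368704 ≡ 2296 (mod 9901)
508^48 = 508^32 · 508^16 ≡ 2296 · 8448 (mod 9901).
2296 · 8448 = 19396608 ≡ 549 (mod 9901).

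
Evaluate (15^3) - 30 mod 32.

17

(15)^3 ≡ 15 (mod 32)
15 - 30 = -15 ≡ 17 (mod 32)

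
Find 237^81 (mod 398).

81 in binary is 1010001, i.e. 81 = 64 + 16 + 1.
237^1 ≡ 237 (mod 398)
237^2 ≡ 237^2 = 56169 ≡ 51 (mod 398)
237^4 ≡ 51^2 = 2601 ≡ 213 (mod 398)
237^8 ≡ 213^2 = 45369 ≡ 395 (mod 398)
237^16 ≡ 395^2 = 156025 ≡ 9 (mod 398)
237^32 ≡ 9^2 = 81 (mod 398)
237^64 ≡ 81^2 = 6561 ≡ 193 (mod 398)
237^81 = 237^64 × 237^16 × 237^1 ≡ 193 × 9 × 237 (mod 398).
Accumulate the product:
193 × 9 = 1737 ≡ 145
145 × 237 = 34365 ≡ 137

137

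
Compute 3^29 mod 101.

By square-and-multiply:
29 in binary is 11101, i.e. 29 = 16 + 8 + 4 + 1.
3^1 ≡ 3 (mod 101)
3^2 ≡ 3^2 = 9 (mod 101)
3^4 ≡ 9^2 = 81 (mod 101)
3^8 ≡ 81^2 = 6561 ≡ 97 (mod 101)
3^16 ≡ 97^2 = 9409 ≡ 16 (mod 101)
3^29 = 3^16 * 3^8 * 3^4 * 3^1 ≡ 16 * 97 * 81 * 3 (mod 101).
Accumulate the product:
16 * 97 = 1552 ≡ 37
37 * 81 = 2997 ≡ 68
68 * 3 = 204 ≡ 2

2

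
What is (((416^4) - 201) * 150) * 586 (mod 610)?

200

(416)^4 ≡ 306 (mod 610)
306 - 201 = 105
105 * 150 = 15750 ≡ 500 (mod 610)
500 * 586 = 293000 ≡ 200 (mod 610)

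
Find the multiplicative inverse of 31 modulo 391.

391 = 12×31 + 19
31 = 1×19 + 12
19 = 1×12 + 7
12 = 1×7 + 5
7 = 1×5 + 2
5 = 2×2 + 1
2 = 2×1 + 0
gcd(31, 391) = 1, so the inverse exists.
Back-substitute for 1:
1 = 1×5 − 2×2
  = −2×7 + 3×5
  = 3×12 − 5×7
  = −5×19 + 8×12
  = 8×31 − 13×19
  = −13×391 + 164×31
So 31⁻¹ ≡ 164 (mod 391).

164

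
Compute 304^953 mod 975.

953 in binary is 1110111001, i.e. 953 = 512 + 256 + 128 + 32 + 16 + 8 + 1.
304^1 ≡ 304 (mod 975)
304^2 ≡ 304^2 = 92416 ≡ 766 (mod 975)
304^4 ≡ 766^2 = 586756 ≡ 781 (mod 975)
304^8 ≡ 781^2 = 609961 ≡ 586 (mod 975)
304^16 ≡ 586^2 = 343396 ≡ 196 (mod 975)
304^32 ≡ 196^2 = 38416 ≡ 391 (mod 975)
304^64 ≡ 391^2 = 152881 ≡ 781 (mod 975)
304^128 ≡ 781^2 = 609961 ≡ 586 (mod 975)
304^256 ≡ 586^2 = 343396 ≡ 196 (mod 975)
304^512 ≡ 196^2 = 38416 ≡ 391 (mod 975)
304^953 = 304^512 * 304^256 * 304^128 * 304^32 * 304^16 * 304^8 * 304^1 ≡ 391 * 196 * 586 * 391 * 196 * 586 * 304 (mod 975).
Accumulate the product:
391 * 196 = 76636 ≡ 586
586 * 586 = 343396 ≡ 196
196 * 391 = 76636 ≡ 586
586 * 196 = 114856 ≡ 781
781 * 586 = 457666 ≡ 391
391 * 304 = 118864 ≡ 889

889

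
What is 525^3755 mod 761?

84

Compute successive squares:
3755 in binary is 111010101011, i.e. 3755 = 2048 + 1024 + 512 + 128 + 32 + 8 + 2 + 1.
525^1 ≡ 525 (mod 761)
525^2 ≡ 525^2 = 275625 ≡ 143 (mod 761)
525^4 ≡ 143^2 = 20449 ≡ 663 (mod 761)
525^8 ≡ 663^2 = 439569 ≡ 472 (mod 761)
525^16 ≡ 472^2 = 222784 ≡ 572 (mod 761)
525^32 ≡ 572^2 = 327184 ≡ 715 (mod 761)
525^64 ≡ 715^2 = 511225 ≡ 594 (mod 761)
525^128 ≡ 594^2 = 352836 ≡ 493 (mod 761)
525^256 ≡ 493^2 = 243049 ≡ 290 (mod 761)
525^512 ≡ 290^2 = 84100 ≡ 390 (mod 761)
525^1024 ≡ 390^2 = 152100 ≡ 661 (mod 761)
525^2048 ≡ 661^2 = 436921 ≡ 107 (mod 761)
525^3755 = 525^2048 * 525^1024 * 525^512 * 525^128 * 525^32 * 525^8 * 525^2 * 525^1 ≡ 107 * 661 * 390 * 493 * 715 * 472 * 143 * 525 (mod 761).
Accumulate the product:
107 * 661 = 70727 ≡ 715
715 * 390 = 278850 ≡ 324
324 * 493 = 159732 ≡ 683
683 * 715 = 488345 ≡ 544
544 * 472 = 256768 ≡ 311
311 * 143 = 44473 ≡ 335
335 * 525 = 175875 ≡ 84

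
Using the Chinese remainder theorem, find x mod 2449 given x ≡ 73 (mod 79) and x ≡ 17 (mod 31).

389

79⁻¹ mod 31: 79×11 ≡ 1 (mod 31), so 79⁻¹ ≡ 11.
x = 73 + 79×((17 − 73)×11 mod 31) = 73 + 79×4 = 389.
Check: 389 mod 79 = 73, 389 mod 31 = 17. ✓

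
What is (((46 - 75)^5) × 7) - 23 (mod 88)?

6

46 - 75 = -29 ≡ 59 (mod 88)
(59)^5 ≡ 67 (mod 88)
67 × 7 = 469 ≡ 29 (mod 88)
29 - 23 = 6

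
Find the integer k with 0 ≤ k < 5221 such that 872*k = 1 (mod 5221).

3323

5221 = 5·872 + 861
872 = 1·861 + 11
861 = 78·11 + 3
11 = 3·3 + 2
3 = 1·2 + 1
2 = 2·1 + 0
gcd(872, 5221) = 1, so the inverse exists.
Back-substitute for 1:
1 = 1·3 − 1·2
  = −1·11 + 4·3
  = 4·861 − 313·11
  = −313·872 + 317·861
  = 317·5221 − 1898·872
So 872⁻¹ ≡ −1898 ≡ 3323 (mod 5221).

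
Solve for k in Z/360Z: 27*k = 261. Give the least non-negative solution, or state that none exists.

gcd(27, 360) = 9, and 9 | 261, so solutions exist.
Divide through by 9: 3*k ≡ 29 (mod 40).
3⁻¹ ≡ 27 (mod 40).
k ≡ 27*29 ≡ 23 (mod 40).
The smallest non-negative solution is k = 23.

23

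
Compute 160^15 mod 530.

160

By square-and-multiply:
15 in binary is 1111, i.e. 15 = 8 + 4 + 2 + 1.
160^1 ≡ 160 (mod 530)
160^2 ≡ 160^2 = 25600 ≡ 160 (mod 530)
160^4 ≡ 160^2 = 25600 ≡ 160 (mod 530)
160^8 ≡ 160^2 = 25600 ≡ 160 (mod 530)
160^15 = 160^8 × 160^4 × 160^2 × 160^1 ≡ 160 × 160 × 160 × 160 (mod 530).
Accumulate the product:
160 × 160 = 25600 ≡ 160
160 × 160 = 25600 ≡ 160
160 × 160 = 25600 ≡ 160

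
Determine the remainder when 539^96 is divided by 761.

291

96 in binary is 1100000, i.e. 96 = 64 + 32.
539^1 ≡ 539 (mod 761)
539^2 ≡ 539^2 = 290521 ≡ 580 (mod 761)
539^4 ≡ 580^2 = 336400 ≡ 38 (mod 761)
539^8 ≡ 38^2 = 1444 ≡ 683 (mod 761)
539^16 ≡ 683^2 = 466489 ≡ 757 (mod 761)
539^32 ≡ 757^2 = 573049 ≡ 16 (mod 761)
539^64 ≡ 16^2 = 256 (mod 761)
539^96 = 539^64 · 539^32 ≡ 256 · 16 (mod 761).
256 · 16 = 4096 ≡ 291 (mod 761).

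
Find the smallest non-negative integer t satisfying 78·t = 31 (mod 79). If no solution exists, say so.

gcd(78, 79) = 1, so a unique solution mod 79 exists.
78⁻¹ ≡ 78 (mod 79).
t ≡ 78·31 ≡ 48 (mod 79).

48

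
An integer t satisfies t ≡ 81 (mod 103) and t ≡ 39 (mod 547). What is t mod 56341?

46534

103⁻¹ mod 547: 103·393 ≡ 1 (mod 547), so 103⁻¹ ≡ 393.
t = 81 + 103·((39 − 81)·393 mod 547) = 81 + 103·451 = 46534.
Check: 46534 mod 103 = 81, 46534 mod 547 = 39. ✓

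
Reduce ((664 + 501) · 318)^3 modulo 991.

988

664 + 501 = 1165 ≡ 174 (mod 991)
174 · 318 = 55332 ≡ 827 (mod 991)
(827)^3 ≡ 988 (mod 991)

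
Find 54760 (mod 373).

302

54760 = 146*373 + 302, so 54760 ≡ 302 (mod 373).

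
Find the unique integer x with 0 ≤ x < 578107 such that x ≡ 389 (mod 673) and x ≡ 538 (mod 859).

34039

673⁻¹ mod 859: 673·254 ≡ 1 (mod 859), so 673⁻¹ ≡ 254.
x = 389 + 673·((538 − 389)·254 mod 859) = 389 + 673·50 = 34039.
Check: 34039 mod 673 = 389, 34039 mod 859 = 538. ✓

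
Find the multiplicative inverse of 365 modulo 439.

439 = 1×365 + 74
365 = 4×74 + 69
74 = 1×69 + 5
69 = 13×5 + 4
5 = 1×4 + 1
4 = 4×1 + 0
gcd(365, 439) = 1, so the inverse exists.
Bézout: 1 = 74×439 − 89×365.
So 365⁻¹ ≡ −89 ≡ 350 (mod 439).

350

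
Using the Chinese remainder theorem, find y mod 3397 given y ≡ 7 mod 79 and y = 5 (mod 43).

79⁻¹ mod 43: 79×6 ≡ 1 (mod 43), so 79⁻¹ ≡ 6.
y = 7 + 79×((5 − 7)×6 mod 43) = 7 + 79×31 = 2456.
Check: 2456 mod 79 = 7, 2456 mod 43 = 5. ✓

2456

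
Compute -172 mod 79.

65

-172 = -3·79 + 65, so -172 ≡ 65 (mod 79).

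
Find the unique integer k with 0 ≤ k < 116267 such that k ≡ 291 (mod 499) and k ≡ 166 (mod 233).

499⁻¹ mod 233: 499×113 ≡ 1 (mod 233), so 499⁻¹ ≡ 113.
k = 291 + 499×((166 − 291)×113 mod 233) = 291 + 499×88 = 44203.
Check: 44203 mod 499 = 291, 44203 mod 233 = 166. ✓

44203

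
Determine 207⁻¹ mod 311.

311 = 1×207 + 104
207 = 1×104 + 103
104 = 1×103 + 1
103 = 103×1 + 0
gcd(207, 311) = 1, so the inverse exists.
Bézout: 1 = 2×311 − 3×207.
So 207⁻¹ ≡ −3 ≡ 308 (mod 311).

308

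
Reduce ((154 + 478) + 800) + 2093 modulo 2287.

154 + 478 = 632
632 + 800 = 1432
1432 + 2093 = 3525 ≡ 1238 (mod 2287)

1238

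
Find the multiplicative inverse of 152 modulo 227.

Run the extended Euclidean algorithm:
227 = 1×152 + 75
152 = 2×75 + 2
75 = 37×2 + 1
2 = 2×1 + 0
gcd(152, 227) = 1, so the inverse exists.
Back-substitute for 1:
1 = 1×75 − 37×2
  = −37×152 + 75×75
  = 75×227 − 112×152
So 152⁻¹ ≡ −112 ≡ 115 (mod 227).

115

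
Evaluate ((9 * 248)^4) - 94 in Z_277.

9 * 248 = 2232 ≡ 16 (mod 277)
(16)^4 ≡ 164 (mod 277)
164 - 94 = 70

70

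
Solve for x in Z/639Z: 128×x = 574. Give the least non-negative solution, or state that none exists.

gcd(128, 639) = 1, so a unique solution mod 639 exists.
128⁻¹ ≡ 5 (mod 639).
x ≡ 5×574 ≡ 314 (mod 639).

314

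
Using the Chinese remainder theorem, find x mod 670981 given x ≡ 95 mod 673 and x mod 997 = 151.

673⁻¹ mod 997: 673·40 ≡ 1 (mod 997), so 673⁻¹ ≡ 40.
x = 95 + 673·((151 − 95)·40 mod 997) = 95 + 673·246 = 165653.

165653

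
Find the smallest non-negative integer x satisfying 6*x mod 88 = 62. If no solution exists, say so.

25

gcd(6, 88) = 2, and 2 | 62, so solutions exist.
Divide through by 2: 3*x ≡ 31 mod 44.
3⁻¹ ≡ 15 (mod 44).
x ≡ 15*31 ≡ 25 (mod 44).
The smallest non-negative solution is x = 25.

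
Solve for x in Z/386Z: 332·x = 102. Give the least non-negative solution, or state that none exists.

41

gcd(332, 386) = 2, and 2 | 102, so solutions exist.
Divide through by 2: 166·x ≡ 51 (mod 193).
166⁻¹ ≡ 50 (mod 193).
x ≡ 50·51 ≡ 41 (mod 193).
The smallest non-negative solution is x = 41.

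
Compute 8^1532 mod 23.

6

Compute successive squares:
1532 in binary is 10111111100, i.e. 1532 = 1024 + 256 + 128 + 64 + 32 + 16 + 8 + 4.
8^1 ≡ 8 (mod 23)
8^2 ≡ 8^2 = 64 ≡ 18 (mod 23)
8^4 ≡ 18^2 = 324 ≡ 2 (mod 23)
8^8 ≡ 2^2 = 4 (mod 23)
8^16 ≡ 4^2 = 16 (mod 23)
8^32 ≡ 16^2 = 256 ≡ 3 (mod 23)
8^64 ≡ 3^2 = 9 (mod 23)
8^128 ≡ 9^2 = 81 ≡ 12 (mod 23)
8^256 ≡ 12^2 = 144 ≡ 6 (mod 23)
8^512 ≡ 6^2 = 36 ≡ 13 (mod 23)
8^1024 ≡ 13^2 = 169 ≡ 8 (mod 23)
8^1532 = 8^1024 · 8^256 · 8^128 · 8^64 · 8^32 · 8^16 · 8^8 · 8^4 ≡ 8 · 6 · 12 · 9 · 3 · 16 · 4 · 2 (mod 23).
Accumulate the product:
8 · 6 = 48 ≡ 2
2 · 12 = 24 ≡ 1
1 · 9 = 9
9 · 3 = 27 ≡ 4
4 · 16 = 64 ≡ 18
18 · 4 = 72 ≡ 3
3 · 2 = 6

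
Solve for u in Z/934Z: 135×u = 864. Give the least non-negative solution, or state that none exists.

380

gcd(135, 934) = 1, so a unique solution mod 934 exists.
135⁻¹ ≡ 595 (mod 934).
u ≡ 595×864 ≡ 380 (mod 934).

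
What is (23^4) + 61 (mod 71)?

20

(23)^4 ≡ 30 (mod 71)
30 + 61 = 91 ≡ 20 (mod 71)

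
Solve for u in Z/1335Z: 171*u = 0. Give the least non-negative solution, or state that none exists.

0

gcd(171, 1335) = 3, and 3 | 0, so solutions exist.
Divide through by 3: 57*u = 0 (mod 445).
57⁻¹ ≡ 203 (mod 445).
u ≡ 203*0 ≡ 0 (mod 445).
The smallest non-negative solution is u = 0.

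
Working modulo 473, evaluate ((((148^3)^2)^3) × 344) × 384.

(148)^3 ≡ 323 (mod 473)
(323)^2 ≡ 269 (mod 473)
(269)^3 ≡ 213 (mod 473)
213 × 344 = 73272 ≡ 430 (mod 473)
430 × 384 = 165120 ≡ 43 (mod 473)

43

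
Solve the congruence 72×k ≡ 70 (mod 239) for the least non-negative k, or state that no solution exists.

gcd(72, 239) = 1, so a unique solution mod 239 exists.
72⁻¹ ≡ 83 (mod 239).
k ≡ 83×70 ≡ 74 (mod 239).

74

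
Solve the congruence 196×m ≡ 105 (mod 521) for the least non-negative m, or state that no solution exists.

gcd(196, 521) = 1, so a unique solution mod 521 exists.
196⁻¹ ≡ 210 (mod 521).
m ≡ 210×105 ≡ 168 (mod 521).

168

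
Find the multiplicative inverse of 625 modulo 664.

664 = 1*625 + 39
625 = 16*39 + 1
39 = 39*1 + 0
gcd(625, 664) = 1, so the inverse exists.
Bézout: 1 = −16*664 + 17*625.
So 625⁻¹ ≡ 17 (mod 664).

17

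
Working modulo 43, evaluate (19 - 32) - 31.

42

19 - 32 = -13 ≡ 30 (mod 43)
30 - 31 = -1 ≡ 42 (mod 43)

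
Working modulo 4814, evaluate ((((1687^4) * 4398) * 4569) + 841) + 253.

1956

(1687)^4 ≡ 1901 (mod 4814)
1901 * 4398 = 8360598 ≡ 3494 (mod 4814)
3494 * 4569 = 15964086 ≡ 862 (mod 4814)
862 + 841 = 1703
1703 + 253 = 1956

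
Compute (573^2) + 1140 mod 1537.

551

(573)^2 ≡ 948 (mod 1537)
948 + 1140 = 2088 ≡ 551 (mod 1537)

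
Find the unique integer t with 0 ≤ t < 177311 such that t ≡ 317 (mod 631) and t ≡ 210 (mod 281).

125255

631⁻¹ mod 281: 631×224 ≡ 1 (mod 281), so 631⁻¹ ≡ 224.
t = 317 + 631×((210 − 317)×224 mod 281) = 317 + 631×198 = 125255.
Check: 125255 mod 631 = 317, 125255 mod 281 = 210. ✓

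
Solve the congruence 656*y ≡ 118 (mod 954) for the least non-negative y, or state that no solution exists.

gcd(656, 954) = 2, and 2 | 118, so solutions exist.
Divide through by 2: 328*y ≡ 59 (mod 477).
328⁻¹ ≡ 16 (mod 477).
y ≡ 16*59 ≡ 467 (mod 477).
The smallest non-negative solution is y = 467.

467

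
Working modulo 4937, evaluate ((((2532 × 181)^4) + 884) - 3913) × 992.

2857

2532 × 181 = 458292 ≡ 4088 (mod 4937)
(4088)^4 ≡ 1 (mod 4937)
1 + 884 = 885
885 - 3913 = -3028 ≡ 1909 (mod 4937)
1909 × 992 = 1893728 ≡ 2857 (mod 4937)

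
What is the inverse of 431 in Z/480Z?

431

Run the extended Euclidean algorithm:
480 = 1*431 + 49
431 = 8*49 + 39
49 = 1*39 + 10
39 = 3*10 + 9
10 = 1*9 + 1
9 = 9*1 + 0
gcd(431, 480) = 1, so the inverse exists.
Bézout: 1 = 44*480 − 49*431.
So 431⁻¹ ≡ −49 ≡ 431 (mod 480).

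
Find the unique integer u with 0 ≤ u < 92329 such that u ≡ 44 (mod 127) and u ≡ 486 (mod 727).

127⁻¹ mod 727: 127·561 ≡ 1 (mod 727), so 127⁻¹ ≡ 561.
u = 44 + 127·((486 − 44)·561 mod 727) = 44 + 127·55 = 7029.

7029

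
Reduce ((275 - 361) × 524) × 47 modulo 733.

275 - 361 = -86 ≡ 647 (mod 733)
647 × 524 = 339028 ≡ 382 (mod 733)
382 × 47 = 17954 ≡ 362 (mod 733)

362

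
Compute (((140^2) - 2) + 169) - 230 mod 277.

(140)^2 ≡ 210 (mod 277)
210 - 2 = 208
208 + 169 = 377 ≡ 100 (mod 277)
100 - 230 = -130 ≡ 147 (mod 277)

147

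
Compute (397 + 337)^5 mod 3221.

397 + 337 = 734
(734)^5 ≡ 2579 (mod 3221)

2579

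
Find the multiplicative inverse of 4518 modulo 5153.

5153 = 1·4518 + 635
4518 = 7·635 + 73
635 = 8·73 + 51
73 = 1·51 + 22
51 = 2·22 + 7
22 = 3·7 + 1
7 = 7·1 + 0
gcd(4518, 5153) = 1, so the inverse exists.
Back-substitute for 1:
1 = 1·22 − 3·7
  = −3·51 + 7·22
  = 7·73 − 10·51
  = −10·635 + 87·73
  = 87·4518 − 619·635
  = −619·5153 + 706·4518
So 4518⁻¹ ≡ 706 (mod 5153).

706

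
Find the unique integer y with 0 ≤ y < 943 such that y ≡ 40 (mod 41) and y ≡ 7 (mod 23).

41⁻¹ mod 23: 41×9 ≡ 1 (mod 23), so 41⁻¹ ≡ 9.
y = 40 + 41×((7 − 40)×9 mod 23) = 40 + 41×2 = 122.

122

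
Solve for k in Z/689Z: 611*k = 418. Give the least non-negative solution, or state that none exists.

gcd(611, 689) = 13, and 13 does not divide 418.
So the congruence has no solution.

no solution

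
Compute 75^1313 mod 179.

75^1 ≡ 75 (mod 179)
75^2 ≡ 75^2 = 5625 ≡ 76 (mod 179)
75^4 ≡ 76^2 = 5776 ≡ 48 (mod 179)
75^8 ≡ 48^2 = 2304 ≡ 156 (mod 179)
75^16 ≡ 156^2 = 24336 ≡ 171 (mod 179)
75^32 ≡ 171^2 = 29241 ≡ 64 (mod 179)
75^64 ≡ 64^2 = 4096 ≡ 158 (mod 179)
75^128 ≡ 158^2 = 24964 ≡ 83 (mod 179)
75^256 ≡ 83^2 = 6889 ≡ 87 (mod 179)
75^512 ≡ 87^2 = 7569 ≡ 51 (mod 179)
75^1024 ≡ 51^2 = 2601 ≡ 95 (mod 179)
75^1313 = 75^1024 × 75^256 × 75^32 × 75^1 ≡ 95 × 87 × 64 × 75 (mod 179).
Accumulate the product:
95 × 87 = 8265 ≡ 31
31 × 64 = 1984 ≡ 15
15 × 75 = 1125 ≡ 51

51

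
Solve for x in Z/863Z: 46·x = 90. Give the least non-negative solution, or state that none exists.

gcd(46, 863) = 1, so a unique solution mod 863 exists.
46⁻¹ ≡ 394 (mod 863).
x ≡ 394·90 ≡ 77 (mod 863).

77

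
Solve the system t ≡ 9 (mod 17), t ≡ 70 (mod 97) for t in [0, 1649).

264

17⁻¹ mod 97: 17·40 ≡ 1 (mod 97), so 17⁻¹ ≡ 40.
t = 9 + 17·((70 − 9)·40 mod 97) = 9 + 17·15 = 264.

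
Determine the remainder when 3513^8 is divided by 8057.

3144

Compute successive squares:
3513^1 ≡ 3513 (mod 8057)
3513^2 ≡ 3513^2 = 12341169 ≡ 5902 (mod 8057)
3513^4 ≡ 5902^2 = 34833604 ≡ 3193 (mod 8057)
3513^8 ≡ 3193^2 = 10195249 ≡ 3144 (mod 8057)
So 3513^8 ≡ 3144 (mod 8057).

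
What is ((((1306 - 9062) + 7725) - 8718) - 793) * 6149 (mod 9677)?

7570

1306 - 9062 = -7756 ≡ 1921 (mod 9677)
1921 + 7725 = 9646
9646 - 8718 = 928
928 - 793 = 135
135 * 6149 = 830115 ≡ 7570 (mod 9677)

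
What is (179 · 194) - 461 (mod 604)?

179 · 194 = 34726 ≡ 298 (mod 604)
298 - 461 = -163 ≡ 441 (mod 604)

441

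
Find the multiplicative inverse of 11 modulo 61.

61 = 5·11 + 6
11 = 1·6 + 5
6 = 1·5 + 1
5 = 5·1 + 0
gcd(11, 61) = 1, so the inverse exists.
Bézout: 1 = 2·61 − 11·11.
So 11⁻¹ ≡ −11 ≡ 50 (mod 61).

50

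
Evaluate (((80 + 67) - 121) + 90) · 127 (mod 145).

80 + 67 = 147 ≡ 2 (mod 145)
2 - 121 = -119 ≡ 26 (mod 145)
26 + 90 = 116
116 · 127 = 14732 ≡ 87 (mod 145)

87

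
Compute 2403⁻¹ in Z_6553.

6553 = 2×2403 + 1747
2403 = 1×1747 + 656
1747 = 2×656 + 435
656 = 1×435 + 221
435 = 1×221 + 214
221 = 1×214 + 7
214 = 30×7 + 4
7 = 1×4 + 3
4 = 1×3 + 1
3 = 3×1 + 0
gcd(2403, 6553) = 1, so the inverse exists.
Bézout: 1 = 685×6553 − 1868×2403.
So 2403⁻¹ ≡ −1868 ≡ 4685 (mod 6553).

4685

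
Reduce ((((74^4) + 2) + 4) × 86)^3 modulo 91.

(74)^4 ≡ 74 (mod 91)
74 + 2 = 76
76 + 4 = 80
80 × 86 = 6880 ≡ 55 (mod 91)
(55)^3 ≡ 27 (mod 91)

27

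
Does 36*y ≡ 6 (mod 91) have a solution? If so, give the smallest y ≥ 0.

gcd(36, 91) = 1, so a unique solution mod 91 exists.
36⁻¹ ≡ 43 (mod 91).
y ≡ 43*6 ≡ 76 (mod 91).

76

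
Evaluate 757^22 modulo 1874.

137

22 in binary is 10110, i.e. 22 = 16 + 4 + 2.
757^1 ≡ 757 (mod 1874)
757^2 ≡ 757^2 = 573049 ≡ 1479 (mod 1874)
757^4 ≡ 1479^2 = 2187441 ≡ 483 (mod 1874)
757^8 ≡ 483^2 = 233289 ≡ 913 (mod 1874)
757^16 ≡ 913^2 = 833569 ≡ 1513 (mod 1874)
757^22 = 757^16 * 757^4 * 757^2 ≡ 1513 * 483 * 1479 (mod 1874).
Accumulate the product:
1513 * 483 = 730779 ≡ 1793
1793 * 1479 = 2651847 ≡ 137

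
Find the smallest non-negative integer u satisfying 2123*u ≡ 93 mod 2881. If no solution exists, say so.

589

gcd(2123, 2881) = 1, so a unique solution mod 2881 exists.
2123⁻¹ ≡ 1927 (mod 2881).
u ≡ 1927*93 ≡ 589 (mod 2881).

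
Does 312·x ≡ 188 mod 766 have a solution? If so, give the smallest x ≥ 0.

gcd(312, 766) = 2, and 2 | 188, so solutions exist.
Divide through by 2: 156·x = 94 (mod 383).
156⁻¹ ≡ 356 (mod 383).
x ≡ 356·94 ≡ 143 (mod 383).
The smallest non-negative solution is x = 143.

143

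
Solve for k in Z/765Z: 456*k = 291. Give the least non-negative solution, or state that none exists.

56

gcd(456, 765) = 3, and 3 | 291, so solutions exist.
Divide through by 3: 152*k ≡ 97 mod 255.
152⁻¹ ≡ 203 (mod 255).
k ≡ 203*97 ≡ 56 (mod 255).
The smallest non-negative solution is k = 56.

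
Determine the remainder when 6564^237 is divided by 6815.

Using repeated squaring:
237 in binary is 11101101, i.e. 237 = 128 + 64 + 32 + 8 + 4 + 1.
6564^1 ≡ 6564 (mod 6815)
6564^2 ≡ 6564^2 = 43086096 ≡ 1666 (mod 6815)
6564^4 ≡ 1666^2 = 2775556 ≡ 1851 (mod 6815)
6564^8 ≡ 1851^2 = 3426201 ≡ 5071 (mod 6815)
6564^16 ≡ 5071^2 = 25715041 ≡ 2046 (mod 6815)
6564^32 ≡ 2046^2 = 4186116 ≡ 1706 (mod 6815)
6564^64 ≡ 1706^2 = 2910436 ≡ 431 (mod 6815)
6564^128 ≡ 431^2 = 185761 ≡ 1756 (mod 6815)
6564^237 = 6564^128 * 6564^64 * 6564^32 * 6564^8 * 6564^4 * 6564^1 ≡ 1756 * 431 * 1706 * 5071 * 1851 * 6564 (mod 6815).
Accumulate the product:
1756 * 431 = 756836 ≡ 371
371 * 1706 = 632926 ≡ 5946
5946 * 5071 = 30152166 ≡ 2606
2606 * 1851 = 4823706 ≡ 5501
5501 * 6564 = 36108564 ≡ 2694

2694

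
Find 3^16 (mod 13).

By square-and-multiply:
3^1 ≡ 3 (mod 13)
3^2 ≡ 3^2 = 9 (mod 13)
3^4 ≡ 9^2 = 81 ≡ 3 (mod 13)
3^8 ≡ 3^2 = 9 (mod 13)
3^16 ≡ 9^2 = 81 ≡ 3 (mod 13)
So 3^16 ≡ 3 (mod 13).

3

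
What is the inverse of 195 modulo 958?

By the extended Euclidean algorithm:
958 = 4·195 + 178
195 = 1·178 + 17
178 = 10·17 + 8
17 = 2·8 + 1
8 = 8·1 + 0
gcd(195, 958) = 1, so the inverse exists.
Back-substitute for 1:
1 = 1·17 − 2·8
  = −2·178 + 21·17
  = 21·195 − 23·178
  = −23·958 + 113·195
So 195⁻¹ ≡ 113 (mod 958).

113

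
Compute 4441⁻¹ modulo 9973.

9196

Run the extended Euclidean algorithm:
9973 = 2×4441 + 1091
4441 = 4×1091 + 77
1091 = 14×77 + 13
77 = 5×13 + 12
13 = 1×12 + 1
12 = 12×1 + 0
gcd(4441, 9973) = 1, so the inverse exists.
Back-substitute for 1:
1 = 1×13 − 1×12
  = −1×77 + 6×13
  = 6×1091 − 85×77
  = −85×4441 + 346×1091
  = 346×9973 − 777×4441
So 4441⁻¹ ≡ −777 ≡ 9196 (mod 9973).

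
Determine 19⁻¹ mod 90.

90 = 4·19 + 14
19 = 1·14 + 5
14 = 2·5 + 4
5 = 1·4 + 1
4 = 4·1 + 0
gcd(19, 90) = 1, so the inverse exists.
Bézout: 1 = −4·90 + 19·19.
So 19⁻¹ ≡ 19 (mod 90).

19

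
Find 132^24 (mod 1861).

Using repeated squaring:
24 in binary is 11000, i.e. 24 = 16 + 8.
132^1 ≡ 132 (mod 1861)
132^2 ≡ 132^2 = 17424 ≡ 675 (mod 1861)
132^4 ≡ 675^2 = 455625 ≡ 1541 (mod 1861)
132^8 ≡ 1541^2 = 2374681 ≡ 45 (mod 1861)
132^16 ≡ 45^2 = 2025 ≡ 164 (mod 1861)
132^24 = 132^16 × 132^8 ≡ 164 × 45 (mod 1861).
164 × 45 = 7380 ≡ 1797 (mod 1861).

1797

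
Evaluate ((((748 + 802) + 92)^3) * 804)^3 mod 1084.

748 + 802 = 1550 ≡ 466 (mod 1084)
466 + 92 = 558
(558)^3 ≡ 844 (mod 1084)
844 * 804 = 678576 ≡ 1076 (mod 1084)
(1076)^3 ≡ 572 (mod 1084)

572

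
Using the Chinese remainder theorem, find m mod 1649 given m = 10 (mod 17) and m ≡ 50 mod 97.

826

17⁻¹ mod 97: 17×40 ≡ 1 (mod 97), so 17⁻¹ ≡ 40.
m = 10 + 17×((50 − 10)×40 mod 97) = 10 + 17×48 = 826.
Check: 826 mod 17 = 10, 826 mod 97 = 50. ✓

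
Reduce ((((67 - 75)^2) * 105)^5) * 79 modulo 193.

131

67 - 75 = -8 ≡ 185 (mod 193)
(185)^2 ≡ 64 (mod 193)
64 * 105 = 6720 ≡ 158 (mod 193)
(158)^5 ≡ 180 (mod 193)
180 * 79 = 14220 ≡ 131 (mod 193)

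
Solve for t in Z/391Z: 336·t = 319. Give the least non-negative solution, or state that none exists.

gcd(336, 391) = 1, so a unique solution mod 391 exists.
336⁻¹ ≡ 327 (mod 391).
t ≡ 327·319 ≡ 307 (mod 391).

307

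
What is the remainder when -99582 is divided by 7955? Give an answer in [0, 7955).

-99582 = -13*7955 + 3833, so -99582 ≡ 3833 (mod 7955).

3833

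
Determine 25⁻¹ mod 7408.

889

Apply the Euclidean algorithm and back-substitute:
7408 = 296×25 + 8
25 = 3×8 + 1
8 = 8×1 + 0
gcd(25, 7408) = 1, so the inverse exists.
Bézout: 1 = −3×7408 + 889×25.
So 25⁻¹ ≡ 889 (mod 7408).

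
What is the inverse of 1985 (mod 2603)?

2603 = 1×1985 + 618
1985 = 3×618 + 131
618 = 4×131 + 94
131 = 1×94 + 37
94 = 2×37 + 20
37 = 1×20 + 17
20 = 1×17 + 3
17 = 5×3 + 2
3 = 1×2 + 1
2 = 2×1 + 0
gcd(1985, 2603) = 1, so the inverse exists.
Back-substitute for 1:
1 = 1×3 − 1×2
  = −1×17 + 6×3
  = 6×20 − 7×17
  = −7×37 + 13×20
  = 13×94 − 33×37
  = −33×131 + 46×94
  = 46×618 − 217×131
  = −217×1985 + 697×618
  = 697×2603 − 914×1985
So 1985⁻¹ ≡ −914 ≡ 1689 (mod 2603).

1689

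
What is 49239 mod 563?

49239 = 87×563 + 258, so 49239 ≡ 258 (mod 563).

258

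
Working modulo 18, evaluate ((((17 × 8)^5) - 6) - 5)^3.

17 × 8 = 136 ≡ 10 (mod 18)
(10)^5 ≡ 10 (mod 18)
10 - 6 = 4
4 - 5 = -1 ≡ 17 (mod 18)
(17)^3 ≡ 17 (mod 18)

17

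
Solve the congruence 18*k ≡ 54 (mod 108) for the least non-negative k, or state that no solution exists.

3

gcd(18, 108) = 18, and 18 | 54, so solutions exist.
Divide through by 18: 1*k mod 6 = 3.
1⁻¹ ≡ 1 (mod 6).
k ≡ 1*3 ≡ 3 (mod 6).
The smallest non-negative solution is k = 3.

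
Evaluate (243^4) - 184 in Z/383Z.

92

(243)^4 ≡ 276 (mod 383)
276 - 184 = 92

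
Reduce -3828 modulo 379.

-3828 = -11×379 + 341, so -3828 ≡ 341 (mod 379).

341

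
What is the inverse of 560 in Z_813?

Apply the Euclidean algorithm and back-substitute:
813 = 1·560 + 253
560 = 2·253 + 54
253 = 4·54 + 37
54 = 1·37 + 17
37 = 2·17 + 3
17 = 5·3 + 2
3 = 1·2 + 1
2 = 2·1 + 0
gcd(560, 813) = 1, so the inverse exists.
Bézout: 1 = 197·813 − 286·560.
So 560⁻¹ ≡ −286 ≡ 527 (mod 813).

527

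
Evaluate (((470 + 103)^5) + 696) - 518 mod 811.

470 + 103 = 573
(573)^5 ≡ 772 (mod 811)
772 + 696 = 1468 ≡ 657 (mod 811)
657 - 518 = 139

139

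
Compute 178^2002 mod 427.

Compute successive squares:
2002 in binary is 11111010010, i.e. 2002 = 1024 + 512 + 256 + 128 + 64 + 16 + 2.
178^1 ≡ 178 (mod 427)
178^2 ≡ 178^2 = 31684 ≡ 86 (mod 427)
178^4 ≡ 86^2 = 7396 ≡ 137 (mod 427)
178^8 ≡ 137^2 = 18769 ≡ 408 (mod 427)
178^16 ≡ 408^2 = 166464 ≡ 361 (mod 427)
178^32 ≡ 361^2 = 130321 ≡ 86 (mod 427)
178^64 ≡ 86^2 = 7396 ≡ 137 (mod 427)
178^128 ≡ 137^2 = 18769 ≡ 408 (mod 427)
178^256 ≡ 408^2 = 166464 ≡ 361 (mod 427)
178^512 ≡ 361^2 = 130321 ≡ 86 (mod 427)
178^1024 ≡ 86^2 = 7396 ≡ 137 (mod 427)
178^2002 = 178^1024 × 178^512 × 178^256 × 178^128 × 178^64 × 178^16 × 178^2 ≡ 137 × 86 × 361 × 408 × 137 × 361 × 86 (mod 427).
Accumulate the product:
137 × 86 = 11782 ≡ 253
253 × 361 = 91333 ≡ 382
382 × 408 = 155856 ≡ 1
1 × 137 = 137
137 × 361 = 49457 ≡ 352
352 × 86 = 30272 ≡ 382

382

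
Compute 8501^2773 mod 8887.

By square-and-multiply:
2773 in binary is 101011010101, i.e. 2773 = 2048 + 512 + 128 + 64 + 16 + 4 + 1.
8501^1 ≡ 8501 (mod 8887)
8501^2 ≡ 8501^2 = 72267001 ≡ 6804 (mod 8887)
8501^4 ≡ 6804^2 = 46294416 ≡ 2033 (mod 8887)
8501^8 ≡ 2033^2 = 4133089 ≡ 634 (mod 8887)
8501^16 ≡ 634^2 = 401956 ≡ 2041 (mod 8887)
8501^32 ≡ 2041^2 = 4165681 ≡ 6565 (mod 8887)
8501^64 ≡ 6565^2 = 43099225 ≡ 6162 (mod 8887)
8501^128 ≡ 6162^2 = 37970244 ≡ 4980 (mod 8887)
8501^256 ≡ 4980^2 = 24800400 ≡ 5670 (mod 8887)
8501^512 ≡ 5670^2 = 32148900 ≡ 4621 (mod 8887)
8501^1024 ≡ 4621^2 = 21353641 ≡ 7067 (mod 8887)
8501^2048 ≡ 7067^2 = 49942489 ≡ 6436 (mod 8887)
8501^2773 = 8501^2048 · 8501^512 · 8501^128 · 8501^64 · 8501^16 · 8501^4 · 8501^1 ≡ 6436 · 4621 · 4980 · 6162 · 2041 · 2033 · 8501 (mod 8887).
Accumulate the product:
6436 · 4621 = 29740756 ≡ 4854
4854 · 4980 = 24172920 ≡ 280
280 · 6162 = 1725360 ≡ 1282
1282 · 2041 = 2616562 ≡ 3784
3784 · 2033 = 7692872 ≡ 5617
5617 · 8501 = 47750117 ≡ 266

266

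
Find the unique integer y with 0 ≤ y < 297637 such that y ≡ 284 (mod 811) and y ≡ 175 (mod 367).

811⁻¹ mod 367: 811×143 ≡ 1 (mod 367), so 811⁻¹ ≡ 143.
y = 284 + 811×((175 − 284)×143 mod 367) = 284 + 811×194 = 157618.

157618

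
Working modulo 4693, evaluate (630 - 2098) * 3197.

630 - 2098 = -1468 ≡ 3225 (mod 4693)
3225 * 3197 = 10310325 ≡ 4497 (mod 4693)

4497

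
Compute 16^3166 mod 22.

16

3166 in binary is 110001011110, i.e. 3166 = 2048 + 1024 + 64 + 16 + 8 + 4 + 2.
16^1 ≡ 16 (mod 22)
16^2 ≡ 16^2 = 256 ≡ 14 (mod 22)
16^4 ≡ 14^2 = 196 ≡ 20 (mod 22)
16^8 ≡ 20^2 = 400 ≡ 4 (mod 22)
16^16 ≡ 4^2 = 16 (mod 22)
16^32 ≡ 16^2 = 256 ≡ 14 (mod 22)
16^64 ≡ 14^2 = 196 ≡ 20 (mod 22)
16^128 ≡ 20^2 = 400 ≡ 4 (mod 22)
16^256 ≡ 4^2 = 16 (mod 22)
16^512 ≡ 16^2 = 256 ≡ 14 (mod 22)
16^1024 ≡ 14^2 = 196 ≡ 20 (mod 22)
16^2048 ≡ 20^2 = 400 ≡ 4 (mod 22)
16^3166 = 16^2048 · 16^1024 · 16^64 · 16^16 · 16^8 · 16^4 · 16^2 ≡ 4 · 20 · 20 · 16 · 4 · 20 · 14 (mod 22).
Accumulate the product:
4 · 20 = 80 ≡ 14
14 · 20 = 280 ≡ 16
16 · 16 = 256 ≡ 14
14 · 4 = 56 ≡ 12
12 · 20 = 240 ≡ 20
20 · 14 = 280 ≡ 16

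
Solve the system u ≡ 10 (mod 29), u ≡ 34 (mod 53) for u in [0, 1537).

29⁻¹ mod 53: 29*11 ≡ 1 (mod 53), so 29⁻¹ ≡ 11.
u = 10 + 29*((34 − 10)*11 mod 53) = 10 + 29*52 = 1518.

1518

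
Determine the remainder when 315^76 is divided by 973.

Compute successive squares:
315^1 ≡ 315 (mod 973)
315^2 ≡ 315^2 = 99225 ≡ 952 (mod 973)
315^4 ≡ 952^2 = 906304 ≡ 441 (mod 973)
315^8 ≡ 441^2 = 194481 ≡ 854 (mod 973)
315^16 ≡ 854^2 = 729316 ≡ 539 (mod 973)
315^32 ≡ 539^2 = 290521 ≡ 567 (mod 973)
315^64 ≡ 567^2 = 321489 ≡ 399 (mod 973)
315^76 = 315^64 * 315^8 * 315^4 ≡ 399 * 854 * 441 (mod 973).
Accumulate the product:
399 * 854 = 340746 ≡ 196
196 * 441 = 86436 ≡ 812

812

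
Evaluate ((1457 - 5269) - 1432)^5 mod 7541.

400

1457 - 5269 = -3812 ≡ 3729 (mod 7541)
3729 - 1432 = 2297
(2297)^5 ≡ 400 (mod 7541)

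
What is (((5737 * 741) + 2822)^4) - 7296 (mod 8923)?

5737 * 741 = 4251117 ≡ 3769 (mod 8923)
3769 + 2822 = 6591
(6591)^4 ≡ 4912 (mod 8923)
4912 - 7296 = -2384 ≡ 6539 (mod 8923)

6539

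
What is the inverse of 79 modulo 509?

509 = 6·79 + 35
79 = 2·35 + 9
35 = 3·9 + 8
9 = 1·8 + 1
8 = 8·1 + 0
gcd(79, 509) = 1, so the inverse exists.
Back-substitute for 1:
1 = 1·9 − 1·8
  = −1·35 + 4·9
  = 4·79 − 9·35
  = −9·509 + 58·79
So 79⁻¹ ≡ 58 (mod 509).

58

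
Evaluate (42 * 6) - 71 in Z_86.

9

42 * 6 = 252 ≡ 80 (mod 86)
80 - 71 = 9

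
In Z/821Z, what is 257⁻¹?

By the extended Euclidean algorithm:
821 = 3·257 + 50
257 = 5·50 + 7
50 = 7·7 + 1
7 = 7·1 + 0
gcd(257, 821) = 1, so the inverse exists.
Bézout: 1 = 36·821 − 115·257.
So 257⁻¹ ≡ −115 ≡ 706 (mod 821).

706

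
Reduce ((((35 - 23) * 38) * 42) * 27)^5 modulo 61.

32

35 - 23 = 12
12 * 38 = 456 ≡ 29 (mod 61)
29 * 42 = 1218 ≡ 59 (mod 61)
59 * 27 = 1593 ≡ 7 (mod 61)
(7)^5 ≡ 32 (mod 61)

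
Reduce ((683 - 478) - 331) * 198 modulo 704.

683 - 478 = 205
205 - 331 = -126 ≡ 578 (mod 704)
578 * 198 = 114444 ≡ 396 (mod 704)

396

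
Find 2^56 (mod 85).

By square-and-multiply:
2^1 ≡ 2 (mod 85)
2^2 ≡ 2^2 = 4 (mod 85)
2^4 ≡ 4^2 = 16 (mod 85)
2^8 ≡ 16^2 = 256 ≡ 1 (mod 85)
2^16 ≡ 1^2 = 1 (mod 85)
2^32 ≡ 1^2 = 1 (mod 85)
2^56 = 2^32 · 2^16 · 2^8 ≡ 1 · 1 · 1 (mod 85).
Accumulate the product:
1 · 1 = 1
1 · 1 = 1

1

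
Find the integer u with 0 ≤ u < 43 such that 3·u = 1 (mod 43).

Apply the Euclidean algorithm and back-substitute:
43 = 14·3 + 1
3 = 3·1 + 0
gcd(3, 43) = 1, so the inverse exists.
Back-substitute for 1:
1 = 1·43 − 14·3
So 3⁻¹ ≡ −14 ≡ 29 (mod 43).

29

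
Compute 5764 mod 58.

22

5764 = 99·58 + 22, so 5764 ≡ 22 (mod 58).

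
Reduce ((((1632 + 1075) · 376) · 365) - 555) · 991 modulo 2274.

1632 + 1075 = 2707 ≡ 433 (mod 2274)
433 · 376 = 162808 ≡ 1354 (mod 2274)
1354 · 365 = 494210 ≡ 752 (mod 2274)
752 - 555 = 197
197 · 991 = 195227 ≡ 1937 (mod 2274)

1937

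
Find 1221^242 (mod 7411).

Using repeated squaring:
1221^1 ≡ 1221 (mod 7411)
1221^2 ≡ 1221^2 = 1490841 ≡ 1230 (mod 7411)
1221^4 ≡ 1230^2 = 1512900 ≡ 1056 (mod 7411)
1221^8 ≡ 1056^2 = 1115136 ≡ 3486 (mod 7411)
1221^16 ≡ 3486^2 = 12152196 ≡ 5567 (mod 7411)
1221^32 ≡ 5567^2 = 30991489 ≡ 6098 (mod 7411)
1221^64 ≡ 6098^2 = 37185604 ≡ 4617 (mod 7411)
1221^128 ≡ 4617^2 = 21316689 ≡ 2653 (mod 7411)
1221^242 = 1221^128 * 1221^64 * 1221^32 * 1221^16 * 1221^2 ≡ 2653 * 4617 * 6098 * 5567 * 1230 (mod 7411).
Accumulate the product:
2653 * 4617 = 12248901 ≡ 5929
5929 * 6098 = 36155042 ≡ 4184
4184 * 5567 = 23292328 ≡ 6966
6966 * 1230 = 8568180 ≡ 1064

1064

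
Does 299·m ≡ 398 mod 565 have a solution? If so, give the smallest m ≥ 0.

7

gcd(299, 565) = 1, so a unique solution mod 565 exists.
299⁻¹ ≡ 274 (mod 565).
m ≡ 274·398 ≡ 7 (mod 565).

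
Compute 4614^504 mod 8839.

4614^1 ≡ 4614 (mod 8839)
4614^2 ≡ 4614^2 = 21288996 ≡ 4684 (mod 8839)
4614^4 ≡ 4684^2 = 21939856 ≡ 1458 (mod 8839)
4614^8 ≡ 1458^2 = 2125764 ≡ 4404 (mod 8839)
4614^16 ≡ 4404^2 = 19395216 ≡ 2450 (mod 8839)
4614^32 ≡ 2450^2 = 6002500 ≡ 819 (mod 8839)
4614^64 ≡ 819^2 = 670761 ≡ 7836 (mod 8839)
4614^128 ≡ 7836^2 = 61402896 ≡ 7202 (mod 8839)
4614^256 ≡ 7202^2 = 51868804 ≡ 1552 (mod 8839)
4614^504 = 4614^256 · 4614^128 · 4614^64 · 4614^32 · 4614^16 · 4614^8 ≡ 1552 · 7202 · 7836 · 819 · 2450 · 4404 (mod 8839).
Accumulate the product:
1552 · 7202 = 11177504 ≡ 5008
5008 · 7836 = 39242688 ≡ 6367
6367 · 819 = 5214573 ≡ 8402
8402 · 2450 = 20584900 ≡ 7708
7708 · 4404 = 33946032 ≡ 4272

4272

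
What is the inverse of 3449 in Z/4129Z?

3455

4129 = 1*3449 + 680
3449 = 5*680 + 49
680 = 13*49 + 43
49 = 1*43 + 6
43 = 7*6 + 1
6 = 6*1 + 0
gcd(3449, 4129) = 1, so the inverse exists.
Back-substitute for 1:
1 = 1*43 − 7*6
  = −7*49 + 8*43
  = 8*680 − 111*49
  = −111*3449 + 563*680
  = 563*4129 − 674*3449
So 3449⁻¹ ≡ −674 ≡ 3455 (mod 4129).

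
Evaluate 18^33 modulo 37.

29

By square-and-multiply:
33 in binary is 100001, i.e. 33 = 32 + 1.
18^1 ≡ 18 (mod 37)
18^2 ≡ 18^2 = 324 ≡ 28 (mod 37)
18^4 ≡ 28^2 = 784 ≡ 7 (mod 37)
18^8 ≡ 7^2 = 49 ≡ 12 (mod 37)
18^16 ≡ 12^2 = 144 ≡ 33 (mod 37)
18^32 ≡ 33^2 = 1089 ≡ 16 (mod 37)
18^33 = 18^32 * 18^1 ≡ 16 * 18 (mod 37).
16 * 18 = 288 ≡ 29 (mod 37).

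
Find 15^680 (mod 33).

12

680 in binary is 1010101000, i.e. 680 = 512 + 128 + 32 + 8.
15^1 ≡ 15 (mod 33)
15^2 ≡ 15^2 = 225 ≡ 27 (mod 33)
15^4 ≡ 27^2 = 729 ≡ 3 (mod 33)
15^8 ≡ 3^2 = 9 (mod 33)
15^16 ≡ 9^2 = 81 ≡ 15 (mod 33)
15^32 ≡ 15^2 = 225 ≡ 27 (mod 33)
15^64 ≡ 27^2 = 729 ≡ 3 (mod 33)
15^128 ≡ 3^2 = 9 (mod 33)
15^256 ≡ 9^2 = 81 ≡ 15 (mod 33)
15^512 ≡ 15^2 = 225 ≡ 27 (mod 33)
15^680 = 15^512 · 15^128 · 15^32 · 15^8 ≡ 27 · 9 · 27 · 9 (mod 33).
Accumulate the product:
27 · 9 = 243 ≡ 12
12 · 27 = 324 ≡ 27
27 · 9 = 243 ≡ 12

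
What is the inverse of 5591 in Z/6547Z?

Apply the Euclidean algorithm and back-substitute:
6547 = 1×5591 + 956
5591 = 5×956 + 811
956 = 1×811 + 145
811 = 5×145 + 86
145 = 1×86 + 59
86 = 1×59 + 27
59 = 2×27 + 5
27 = 5×5 + 2
5 = 2×2 + 1
2 = 2×1 + 0
gcd(5591, 6547) = 1, so the inverse exists.
Bézout: 1 = 2275×6547 − 2664×5591.
So 5591⁻¹ ≡ −2664 ≡ 3883 (mod 6547).

3883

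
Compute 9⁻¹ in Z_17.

2

Apply the Euclidean algorithm and back-substitute:
17 = 1*9 + 8
9 = 1*8 + 1
8 = 8*1 + 0
gcd(9, 17) = 1, so the inverse exists.
Bézout: 1 = −1*17 + 2*9.
So 9⁻¹ ≡ 2 (mod 17).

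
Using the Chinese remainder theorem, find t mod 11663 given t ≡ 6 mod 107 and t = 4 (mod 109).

113

107⁻¹ mod 109: 107·54 ≡ 1 (mod 109), so 107⁻¹ ≡ 54.
t = 6 + 107·((4 − 6)·54 mod 109) = 6 + 107·1 = 113.
Check: 113 mod 107 = 6, 113 mod 109 = 4. ✓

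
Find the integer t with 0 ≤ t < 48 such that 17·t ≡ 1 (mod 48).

17

Apply the Euclidean algorithm and back-substitute:
48 = 2*17 + 14
17 = 1*14 + 3
14 = 4*3 + 2
3 = 1*2 + 1
2 = 2*1 + 0
gcd(17, 48) = 1, so the inverse exists.
Back-substitute for 1:
1 = 1*3 − 1*2
  = −1*14 + 5*3
  = 5*17 − 6*14
  = −6*48 + 17*17
So 17⁻¹ ≡ 17 (mod 48).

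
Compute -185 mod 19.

5

-185 = -10*19 + 5, so -185 ≡ 5 (mod 19).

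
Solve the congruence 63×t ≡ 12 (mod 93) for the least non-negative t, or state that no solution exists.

12

gcd(63, 93) = 3, and 3 | 12, so solutions exist.
Divide through by 3: 21×t ≡ 4 mod 31.
21⁻¹ ≡ 3 (mod 31).
t ≡ 3×4 ≡ 12 (mod 31).
The smallest non-negative solution is t = 12.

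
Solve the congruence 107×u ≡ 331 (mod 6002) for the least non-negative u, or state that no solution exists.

gcd(107, 6002) = 1, so a unique solution mod 6002 exists.
107⁻¹ ≡ 1795 (mod 6002).
u ≡ 1795×331 ≡ 5949 (mod 6002).

5949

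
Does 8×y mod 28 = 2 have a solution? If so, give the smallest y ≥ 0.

gcd(8, 28) = 4, and 4 does not divide 2.
So the congruence has no solution.

no solution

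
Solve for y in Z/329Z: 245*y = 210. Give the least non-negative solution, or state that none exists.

21

gcd(245, 329) = 7, and 7 | 210, so solutions exist.
Divide through by 7: 35*y mod 47 = 30.
35⁻¹ ≡ 43 (mod 47).
y ≡ 43*30 ≡ 21 (mod 47).
The smallest non-negative solution is y = 21.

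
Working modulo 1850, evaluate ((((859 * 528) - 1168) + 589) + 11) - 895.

859 * 528 = 453552 ≡ 302 (mod 1850)
302 - 1168 = -866 ≡ 984 (mod 1850)
984 + 589 = 1573
1573 + 11 = 1584
1584 - 895 = 689

689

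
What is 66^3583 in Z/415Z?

201

66^1 ≡ 66 (mod 415)
66^2 ≡ 66^2 = 4356 ≡ 206 (mod 415)
66^4 ≡ 206^2 = 42436 ≡ 106 (mod 415)
66^8 ≡ 106^2 = 11236 ≡ 31 (mod 415)
66^16 ≡ 31^2 = 961 ≡ 131 (mod 415)
66^32 ≡ 131^2 = 17161 ≡ 146 (mod 415)
66^64 ≡ 146^2 = 21316 ≡ 151 (mod 415)
66^128 ≡ 151^2 = 22801 ≡ 391 (mod 415)
66^256 ≡ 391^2 = 152881 ≡ 161 (mod 415)
66^512 ≡ 161^2 = 25921 ≡ 191 (mod 415)
66^1024 ≡ 191^2 = 36481 ≡ 376 (mod 415)
66^2048 ≡ 376^2 = 141376 ≡ 276 (mod 415)
66^3583 = 66^2048 · 66^1024 · 66^256 · 66^128 · 66^64 · 66^32 · 66^16 · 66^8 · 66^4 · 66^2 · 66^1 ≡ 276 · 376 · 161 · 391 · 151 · 146 · 131 · 31 · 106 · 206 · 66 (mod 415).
Accumulate the product:
276 · 376 = 103776 ≡ 26
26 · 161 = 4186 ≡ 36
36 · 391 = 14076 ≡ 381
381 · 151 = 57531 ≡ 261
261 · 146 = 38106 ≡ 341
341 · 131 = 44671 ≡ 266
266 · 31 = 8246 ≡ 361
361 · 106 = 38266 ≡ 86
86 · 206 = 17716 ≡ 286
286 · 66 = 18876 ≡ 201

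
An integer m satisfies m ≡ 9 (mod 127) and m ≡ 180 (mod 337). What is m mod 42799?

517

127⁻¹ mod 337: 127*69 ≡ 1 (mod 337), so 127⁻¹ ≡ 69.
m = 9 + 127*((180 − 9)*69 mod 337) = 9 + 127*4 = 517.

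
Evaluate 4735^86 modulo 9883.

3058

Compute successive squares:
4735^1 ≡ 4735 (mod 9883)
4735^2 ≡ 4735^2 = 22420225 ≡ 5581 (mod 9883)
4735^4 ≡ 5581^2 = 31147561 ≡ 6228 (mod 9883)
4735^8 ≡ 6228^2 = 38787984 ≡ 7092 (mod 9883)
4735^16 ≡ 7092^2 = 50296464 ≡ 1877 (mod 9883)
4735^32 ≡ 1877^2 = 3523129 ≡ 4781 (mod 9883)
4735^64 ≡ 4781^2 = 22857961 ≡ 8465 (mod 9883)
4735^86 = 4735^64 · 4735^16 · 4735^4 · 4735^2 ≡ 8465 · 1877 · 6228 · 5581 (mod 9883).
Accumulate the product:
8465 · 1877 = 15888805 ≡ 6824
6824 · 6228 = 42499872 ≡ 2972
2972 · 5581 = 16586732 ≡ 3058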